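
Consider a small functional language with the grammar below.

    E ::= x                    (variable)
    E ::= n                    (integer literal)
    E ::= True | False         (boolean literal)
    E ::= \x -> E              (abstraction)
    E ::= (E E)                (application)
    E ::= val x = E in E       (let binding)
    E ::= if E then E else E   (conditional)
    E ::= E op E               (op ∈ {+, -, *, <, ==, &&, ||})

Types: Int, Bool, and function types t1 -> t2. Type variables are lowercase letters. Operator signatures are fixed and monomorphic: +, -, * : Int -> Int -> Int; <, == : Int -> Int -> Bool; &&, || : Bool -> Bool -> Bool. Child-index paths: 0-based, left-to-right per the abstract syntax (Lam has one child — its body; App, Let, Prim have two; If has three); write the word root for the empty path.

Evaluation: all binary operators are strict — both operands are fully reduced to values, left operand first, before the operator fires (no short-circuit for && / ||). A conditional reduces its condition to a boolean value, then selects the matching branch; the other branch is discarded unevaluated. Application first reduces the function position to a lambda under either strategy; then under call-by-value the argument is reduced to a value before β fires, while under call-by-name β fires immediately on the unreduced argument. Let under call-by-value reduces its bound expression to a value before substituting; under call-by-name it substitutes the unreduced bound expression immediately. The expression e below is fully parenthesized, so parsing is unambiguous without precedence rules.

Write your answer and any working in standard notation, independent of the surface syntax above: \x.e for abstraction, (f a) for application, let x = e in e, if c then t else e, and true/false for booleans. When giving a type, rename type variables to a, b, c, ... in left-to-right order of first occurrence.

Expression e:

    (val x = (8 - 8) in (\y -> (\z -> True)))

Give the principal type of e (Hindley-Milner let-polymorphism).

Answer: a -> b -> Bool

Working:
  unify Int ~ Int
  unify Int ~ Int
let x : Int
\z._ : b -> Bool
\y._ : a -> b -> Bool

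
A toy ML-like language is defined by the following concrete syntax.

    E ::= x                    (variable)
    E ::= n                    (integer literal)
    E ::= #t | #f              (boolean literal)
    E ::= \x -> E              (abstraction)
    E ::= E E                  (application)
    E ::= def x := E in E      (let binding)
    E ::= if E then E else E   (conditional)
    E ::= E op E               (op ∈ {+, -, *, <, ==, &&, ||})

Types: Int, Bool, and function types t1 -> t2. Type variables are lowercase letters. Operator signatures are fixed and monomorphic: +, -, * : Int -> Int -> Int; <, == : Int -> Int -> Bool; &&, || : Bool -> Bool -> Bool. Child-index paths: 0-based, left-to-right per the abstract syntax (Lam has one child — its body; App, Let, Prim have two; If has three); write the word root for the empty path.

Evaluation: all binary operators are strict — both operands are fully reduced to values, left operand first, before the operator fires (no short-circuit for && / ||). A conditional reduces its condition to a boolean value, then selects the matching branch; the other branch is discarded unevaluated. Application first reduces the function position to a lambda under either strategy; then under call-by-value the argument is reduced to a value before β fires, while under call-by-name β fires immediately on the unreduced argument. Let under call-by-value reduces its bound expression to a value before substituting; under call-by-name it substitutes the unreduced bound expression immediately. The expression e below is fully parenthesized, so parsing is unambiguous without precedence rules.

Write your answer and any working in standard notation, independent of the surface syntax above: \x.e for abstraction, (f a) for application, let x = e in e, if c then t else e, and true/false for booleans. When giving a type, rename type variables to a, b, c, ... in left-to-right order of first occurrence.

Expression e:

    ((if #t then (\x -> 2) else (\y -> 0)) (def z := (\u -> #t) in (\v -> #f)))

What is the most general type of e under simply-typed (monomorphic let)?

Answer: Int

Working:
  unify Bool ~ Bool
\x._ : a -> Int
\y._ : b -> Int
  unify a -> Int ~ b -> Int
  unify a ~ b
  unify Int ~ Int
\u._ : c -> Bool
let z : c -> Bool
\v._ : d -> Bool
  unify b -> Int ~ (d -> Bool) -> e
  unify b ~ d -> Bool
  unify Int ~ e
_ _ : Int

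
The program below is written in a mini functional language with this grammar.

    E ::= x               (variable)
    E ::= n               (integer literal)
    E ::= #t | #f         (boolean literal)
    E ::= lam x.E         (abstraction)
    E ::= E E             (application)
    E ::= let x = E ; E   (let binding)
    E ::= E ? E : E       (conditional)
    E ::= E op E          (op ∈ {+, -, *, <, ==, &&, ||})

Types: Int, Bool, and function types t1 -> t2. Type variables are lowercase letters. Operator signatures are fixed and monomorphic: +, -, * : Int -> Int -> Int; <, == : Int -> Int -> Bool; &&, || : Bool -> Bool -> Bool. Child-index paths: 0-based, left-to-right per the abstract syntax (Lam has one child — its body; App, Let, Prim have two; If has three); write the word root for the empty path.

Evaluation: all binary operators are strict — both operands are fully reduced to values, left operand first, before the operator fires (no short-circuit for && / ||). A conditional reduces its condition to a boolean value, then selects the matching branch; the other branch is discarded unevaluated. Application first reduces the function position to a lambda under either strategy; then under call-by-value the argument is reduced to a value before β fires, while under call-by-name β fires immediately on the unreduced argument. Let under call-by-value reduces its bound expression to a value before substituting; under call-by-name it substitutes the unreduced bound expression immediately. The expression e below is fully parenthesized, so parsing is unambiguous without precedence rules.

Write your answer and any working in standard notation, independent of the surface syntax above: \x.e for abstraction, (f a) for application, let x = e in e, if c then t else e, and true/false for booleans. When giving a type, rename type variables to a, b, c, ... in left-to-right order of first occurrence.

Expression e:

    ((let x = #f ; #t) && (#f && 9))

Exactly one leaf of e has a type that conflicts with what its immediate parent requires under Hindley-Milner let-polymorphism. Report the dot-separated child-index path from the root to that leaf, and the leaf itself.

Working:
let x : Bool
  unify Bool ~ Bool
  unify Bool ~ Bool
  unify Int ~ Bool
  FAIL: mismatch Int ~ Bool

Answer: 1.1 : 9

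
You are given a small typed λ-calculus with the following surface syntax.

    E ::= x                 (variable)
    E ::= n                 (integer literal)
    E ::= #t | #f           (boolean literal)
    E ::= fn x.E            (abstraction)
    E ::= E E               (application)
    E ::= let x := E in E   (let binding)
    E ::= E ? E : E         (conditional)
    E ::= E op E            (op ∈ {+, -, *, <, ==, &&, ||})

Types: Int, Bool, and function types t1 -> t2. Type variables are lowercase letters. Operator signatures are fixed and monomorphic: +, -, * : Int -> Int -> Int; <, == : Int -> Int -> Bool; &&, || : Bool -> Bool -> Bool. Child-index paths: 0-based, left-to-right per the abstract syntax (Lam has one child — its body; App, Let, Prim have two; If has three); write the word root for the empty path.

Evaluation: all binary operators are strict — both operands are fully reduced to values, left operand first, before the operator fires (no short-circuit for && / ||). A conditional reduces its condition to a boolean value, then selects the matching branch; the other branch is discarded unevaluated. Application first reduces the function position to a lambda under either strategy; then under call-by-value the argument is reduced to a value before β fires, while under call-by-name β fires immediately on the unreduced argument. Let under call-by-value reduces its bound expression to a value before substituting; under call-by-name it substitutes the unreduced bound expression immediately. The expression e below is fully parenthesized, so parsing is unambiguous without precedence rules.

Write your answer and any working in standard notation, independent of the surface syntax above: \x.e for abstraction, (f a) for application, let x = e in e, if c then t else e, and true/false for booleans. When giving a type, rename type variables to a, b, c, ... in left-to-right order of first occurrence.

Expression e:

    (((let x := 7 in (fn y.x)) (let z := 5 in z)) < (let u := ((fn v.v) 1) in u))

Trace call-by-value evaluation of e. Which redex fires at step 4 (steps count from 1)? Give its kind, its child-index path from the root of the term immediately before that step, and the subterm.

Derivation:
step 0: (((let x = 7 in (\y.x)) (let z = 5 in z)) < (let u = ((\v.v) 1) in u))
step 1: [let@0.0] (((\y.7) (let z = 5 in z)) < (let u = ((\v.v) 1) in u))
step 2: [let@0.1] (((\y.7) 5) < (let u = ((\v.v) 1) in u))
step 3: [beta@0] (7 < (let u = ((\v.v) 1) in u))
step 4: [beta@1.0] (7 < (let u = 1 in u))

Answer: beta at 1.0 : ((\v.v) 1)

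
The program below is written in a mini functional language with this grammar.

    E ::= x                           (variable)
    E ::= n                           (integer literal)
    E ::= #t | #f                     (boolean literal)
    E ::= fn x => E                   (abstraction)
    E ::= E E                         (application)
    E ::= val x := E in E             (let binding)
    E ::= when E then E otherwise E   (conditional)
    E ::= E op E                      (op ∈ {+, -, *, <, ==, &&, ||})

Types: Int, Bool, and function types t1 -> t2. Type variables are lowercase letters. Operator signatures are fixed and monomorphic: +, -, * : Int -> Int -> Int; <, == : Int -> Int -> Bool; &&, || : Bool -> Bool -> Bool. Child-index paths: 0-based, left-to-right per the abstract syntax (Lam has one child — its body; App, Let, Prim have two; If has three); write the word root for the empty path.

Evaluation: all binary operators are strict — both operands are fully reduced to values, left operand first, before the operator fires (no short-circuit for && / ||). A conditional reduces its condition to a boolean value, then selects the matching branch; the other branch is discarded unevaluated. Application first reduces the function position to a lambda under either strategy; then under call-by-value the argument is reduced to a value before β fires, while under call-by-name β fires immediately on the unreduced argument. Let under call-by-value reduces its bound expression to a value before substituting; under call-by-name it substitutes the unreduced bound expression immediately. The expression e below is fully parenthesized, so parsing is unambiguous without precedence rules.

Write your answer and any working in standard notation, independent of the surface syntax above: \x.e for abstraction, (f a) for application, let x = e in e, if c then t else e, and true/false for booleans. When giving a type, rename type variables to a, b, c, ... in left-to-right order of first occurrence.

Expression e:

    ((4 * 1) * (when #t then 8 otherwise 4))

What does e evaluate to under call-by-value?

Derivation:
step 0: ((4 * 1) * (if true then 8 else 4))
step 1: [delta@0] (4 * (if true then 8 else 4))
step 2: [if@1] (4 * 8)
step 3: [delta@root] 32

Answer: 32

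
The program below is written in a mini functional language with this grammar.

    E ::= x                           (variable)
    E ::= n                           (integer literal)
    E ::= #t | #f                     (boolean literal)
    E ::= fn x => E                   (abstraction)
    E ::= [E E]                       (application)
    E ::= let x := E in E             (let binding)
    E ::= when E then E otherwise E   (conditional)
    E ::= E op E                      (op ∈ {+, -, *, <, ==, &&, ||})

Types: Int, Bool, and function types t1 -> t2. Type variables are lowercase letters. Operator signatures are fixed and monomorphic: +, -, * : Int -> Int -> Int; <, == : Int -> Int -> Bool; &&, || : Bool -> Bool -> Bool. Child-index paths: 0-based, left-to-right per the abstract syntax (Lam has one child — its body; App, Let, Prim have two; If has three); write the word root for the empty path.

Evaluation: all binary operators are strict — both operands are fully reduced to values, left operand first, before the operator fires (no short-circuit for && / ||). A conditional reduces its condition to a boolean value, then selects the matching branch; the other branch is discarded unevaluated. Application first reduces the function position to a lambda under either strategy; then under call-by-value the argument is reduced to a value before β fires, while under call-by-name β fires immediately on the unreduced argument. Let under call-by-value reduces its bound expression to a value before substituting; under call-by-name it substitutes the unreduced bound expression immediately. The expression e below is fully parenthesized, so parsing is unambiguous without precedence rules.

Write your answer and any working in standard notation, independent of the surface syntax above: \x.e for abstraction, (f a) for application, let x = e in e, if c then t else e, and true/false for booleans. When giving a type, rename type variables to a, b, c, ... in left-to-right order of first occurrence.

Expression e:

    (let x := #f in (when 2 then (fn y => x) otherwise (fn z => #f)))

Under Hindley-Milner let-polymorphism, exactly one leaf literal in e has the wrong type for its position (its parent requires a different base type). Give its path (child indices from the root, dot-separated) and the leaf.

Answer: 1.0 : 2

Trace:
let x : Bool
  unify Int ~ Bool
  FAIL: mismatch Int ~ Bool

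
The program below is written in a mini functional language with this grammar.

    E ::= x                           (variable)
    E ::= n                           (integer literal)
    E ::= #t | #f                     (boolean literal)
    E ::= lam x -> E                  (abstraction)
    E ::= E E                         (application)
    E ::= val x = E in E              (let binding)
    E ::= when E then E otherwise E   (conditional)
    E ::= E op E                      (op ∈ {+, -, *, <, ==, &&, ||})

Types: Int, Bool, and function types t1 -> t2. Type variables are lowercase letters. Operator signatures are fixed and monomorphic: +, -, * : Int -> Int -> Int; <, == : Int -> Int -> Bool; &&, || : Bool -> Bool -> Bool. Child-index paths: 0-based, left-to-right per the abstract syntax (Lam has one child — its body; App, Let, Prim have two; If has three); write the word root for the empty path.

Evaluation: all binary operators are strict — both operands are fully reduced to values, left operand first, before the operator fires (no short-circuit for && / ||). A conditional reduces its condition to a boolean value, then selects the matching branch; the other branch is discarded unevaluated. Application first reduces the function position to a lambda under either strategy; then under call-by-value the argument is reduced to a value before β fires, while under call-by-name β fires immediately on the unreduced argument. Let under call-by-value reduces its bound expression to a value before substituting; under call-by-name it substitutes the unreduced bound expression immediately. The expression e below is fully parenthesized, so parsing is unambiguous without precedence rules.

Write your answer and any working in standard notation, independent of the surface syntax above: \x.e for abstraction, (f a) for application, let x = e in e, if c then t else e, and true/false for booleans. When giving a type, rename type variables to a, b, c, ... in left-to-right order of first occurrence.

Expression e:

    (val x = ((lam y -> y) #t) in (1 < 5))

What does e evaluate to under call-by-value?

Answer: true

Working:
step 0: (let x = ((\y.y) true) in (1 < 5))
step 1: [beta@0] (let x = true in (1 < 5))
step 2: [let@root] (1 < 5)
step 3: [delta@root] true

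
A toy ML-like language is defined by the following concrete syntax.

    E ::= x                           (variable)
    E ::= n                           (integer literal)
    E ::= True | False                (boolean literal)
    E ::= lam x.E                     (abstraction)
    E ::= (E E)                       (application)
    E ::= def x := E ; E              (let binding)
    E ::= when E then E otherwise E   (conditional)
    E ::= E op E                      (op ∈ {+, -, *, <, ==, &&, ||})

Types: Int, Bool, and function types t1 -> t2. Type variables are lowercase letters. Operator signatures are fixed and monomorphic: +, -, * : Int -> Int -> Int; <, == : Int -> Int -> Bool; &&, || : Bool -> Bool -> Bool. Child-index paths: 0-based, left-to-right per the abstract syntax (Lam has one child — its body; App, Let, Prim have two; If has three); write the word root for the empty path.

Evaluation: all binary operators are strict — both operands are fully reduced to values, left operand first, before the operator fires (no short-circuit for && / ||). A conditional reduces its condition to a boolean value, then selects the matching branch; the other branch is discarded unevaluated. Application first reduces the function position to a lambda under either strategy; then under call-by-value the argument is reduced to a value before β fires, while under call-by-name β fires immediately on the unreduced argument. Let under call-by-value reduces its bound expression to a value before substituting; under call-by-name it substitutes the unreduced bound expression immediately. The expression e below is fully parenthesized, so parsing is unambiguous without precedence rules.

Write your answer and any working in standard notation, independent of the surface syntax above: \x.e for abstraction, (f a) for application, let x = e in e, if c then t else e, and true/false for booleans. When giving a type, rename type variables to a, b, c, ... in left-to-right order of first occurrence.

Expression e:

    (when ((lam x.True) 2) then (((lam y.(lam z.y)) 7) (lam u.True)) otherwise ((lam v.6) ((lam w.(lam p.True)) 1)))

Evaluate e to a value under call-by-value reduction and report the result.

Trace:
step 0: (if ((\x.true) 2) then (((\y.(\z.y)) 7) (\u.true)) else ((\v.6) ((\w.(\p.true)) 1)))
step 1: [beta@0] (if true then (((\y.(\z.y)) 7) (\u.true)) else ((\v.6) ((\w.(\p.true)) 1)))
step 2: [if@root] (((\y.(\z.y)) 7) (\u.true))
step 3: [beta@0] ((\z.7) (\u.true))
step 4: [beta@root] 7

Answer: 7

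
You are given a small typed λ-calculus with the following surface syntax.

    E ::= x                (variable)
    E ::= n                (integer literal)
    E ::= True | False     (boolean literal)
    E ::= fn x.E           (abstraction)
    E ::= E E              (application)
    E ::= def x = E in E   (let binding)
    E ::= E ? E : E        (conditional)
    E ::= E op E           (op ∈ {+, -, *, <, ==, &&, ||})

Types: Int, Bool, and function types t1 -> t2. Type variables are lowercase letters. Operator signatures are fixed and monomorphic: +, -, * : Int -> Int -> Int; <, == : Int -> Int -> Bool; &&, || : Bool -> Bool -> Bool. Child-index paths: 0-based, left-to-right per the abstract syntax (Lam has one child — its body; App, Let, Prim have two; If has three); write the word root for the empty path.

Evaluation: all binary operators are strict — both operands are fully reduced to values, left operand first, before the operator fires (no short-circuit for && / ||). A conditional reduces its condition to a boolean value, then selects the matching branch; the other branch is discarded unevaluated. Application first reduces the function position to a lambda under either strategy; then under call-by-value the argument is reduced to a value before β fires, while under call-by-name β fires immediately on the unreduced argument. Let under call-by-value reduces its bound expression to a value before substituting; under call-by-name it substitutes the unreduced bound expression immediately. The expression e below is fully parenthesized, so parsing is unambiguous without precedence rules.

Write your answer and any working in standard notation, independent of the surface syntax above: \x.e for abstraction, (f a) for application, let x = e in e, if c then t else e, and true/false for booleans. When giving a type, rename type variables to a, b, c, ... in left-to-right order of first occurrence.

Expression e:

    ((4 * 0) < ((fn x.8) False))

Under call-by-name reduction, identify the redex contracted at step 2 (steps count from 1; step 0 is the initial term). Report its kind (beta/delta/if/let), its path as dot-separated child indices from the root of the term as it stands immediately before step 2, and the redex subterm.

Answer: beta at 1 : ((\x.8) false)

Derivation:
step 0: ((4 * 0) < ((\x.8) false))
step 1: [delta@0] (0 < ((\x.8) false))
step 2: [beta@1] (0 < 8)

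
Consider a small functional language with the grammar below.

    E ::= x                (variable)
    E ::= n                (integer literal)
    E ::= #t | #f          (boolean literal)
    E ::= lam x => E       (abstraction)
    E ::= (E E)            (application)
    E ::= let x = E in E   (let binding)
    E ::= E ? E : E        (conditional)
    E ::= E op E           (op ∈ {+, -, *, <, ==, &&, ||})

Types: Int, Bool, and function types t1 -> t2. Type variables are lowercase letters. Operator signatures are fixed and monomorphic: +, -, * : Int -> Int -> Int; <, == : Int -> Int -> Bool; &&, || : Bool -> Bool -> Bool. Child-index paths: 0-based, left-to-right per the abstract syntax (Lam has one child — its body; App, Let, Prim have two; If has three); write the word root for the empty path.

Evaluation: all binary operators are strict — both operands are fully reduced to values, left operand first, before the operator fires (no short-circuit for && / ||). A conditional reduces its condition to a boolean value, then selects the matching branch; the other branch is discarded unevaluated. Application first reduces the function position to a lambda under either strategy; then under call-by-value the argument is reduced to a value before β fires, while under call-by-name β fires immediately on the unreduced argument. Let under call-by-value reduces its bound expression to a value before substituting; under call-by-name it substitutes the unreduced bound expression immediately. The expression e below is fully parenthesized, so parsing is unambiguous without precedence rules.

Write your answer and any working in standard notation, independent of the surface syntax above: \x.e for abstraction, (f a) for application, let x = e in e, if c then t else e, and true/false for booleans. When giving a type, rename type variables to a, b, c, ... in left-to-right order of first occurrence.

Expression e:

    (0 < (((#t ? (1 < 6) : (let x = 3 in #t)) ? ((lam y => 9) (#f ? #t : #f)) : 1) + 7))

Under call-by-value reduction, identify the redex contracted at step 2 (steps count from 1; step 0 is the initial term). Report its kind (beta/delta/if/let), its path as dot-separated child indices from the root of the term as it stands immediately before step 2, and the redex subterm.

Derivation:
step 0: (0 < ((if (if true then (1 < 6) else (let x = 3 in true)) then ((\y.9) (if false then true else false)) else 1) + 7))
step 1: [if@1.0.0] (0 < ((if (1 < 6) then ((\y.9) (if false then true else false)) else 1) + 7))
step 2: [delta@1.0.0] (0 < ((if true then ((\y.9) (if false then true else false)) else 1) + 7))

Answer: delta at 1.0.0 : (1 < 6)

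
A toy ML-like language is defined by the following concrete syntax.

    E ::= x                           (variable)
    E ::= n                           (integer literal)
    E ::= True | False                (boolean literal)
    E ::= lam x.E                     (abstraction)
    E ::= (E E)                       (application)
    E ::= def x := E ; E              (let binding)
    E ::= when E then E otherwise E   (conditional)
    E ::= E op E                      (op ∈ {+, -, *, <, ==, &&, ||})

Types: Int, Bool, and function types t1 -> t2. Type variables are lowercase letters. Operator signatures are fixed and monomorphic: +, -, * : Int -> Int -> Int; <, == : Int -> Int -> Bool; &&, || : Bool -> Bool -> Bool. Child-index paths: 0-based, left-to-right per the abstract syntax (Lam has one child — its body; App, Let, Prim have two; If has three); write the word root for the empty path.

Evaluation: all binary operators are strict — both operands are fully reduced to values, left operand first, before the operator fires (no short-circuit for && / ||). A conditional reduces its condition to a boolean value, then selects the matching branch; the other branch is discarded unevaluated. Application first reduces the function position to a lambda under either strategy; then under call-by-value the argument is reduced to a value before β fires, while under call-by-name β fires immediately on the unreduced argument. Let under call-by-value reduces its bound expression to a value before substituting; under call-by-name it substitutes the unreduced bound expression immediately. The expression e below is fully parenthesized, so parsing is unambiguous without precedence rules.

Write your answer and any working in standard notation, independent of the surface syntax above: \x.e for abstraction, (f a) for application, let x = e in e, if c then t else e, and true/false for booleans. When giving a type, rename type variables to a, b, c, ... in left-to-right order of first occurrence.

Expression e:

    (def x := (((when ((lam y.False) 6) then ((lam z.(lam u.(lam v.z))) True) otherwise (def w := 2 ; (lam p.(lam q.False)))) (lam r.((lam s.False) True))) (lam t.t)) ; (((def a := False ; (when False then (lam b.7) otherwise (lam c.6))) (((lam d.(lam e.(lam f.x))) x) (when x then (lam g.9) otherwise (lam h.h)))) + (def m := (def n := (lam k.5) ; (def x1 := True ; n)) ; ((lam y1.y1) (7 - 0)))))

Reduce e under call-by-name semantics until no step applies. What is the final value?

Answer: 13

Working:
step 0: (let x = (((if ((\y.false) 6) then ((\z.(\u.(\v.z))) true) else (let w = 2 in (\p.(\q.false)))) (\r.((\s.false) true))) (\t.t)) in (((let a = false in (if false then (\b.7) else (\c.6))) (((\d.(\e.(\f.x))) x) (if x then (\g.9) else (\h.h)))) + (let m = (let n = (\k.5) in (let x1 = true in n)) in ((\y1.y1) (7 - 0)))))
step 1: [let@root] (((let a = false in (if false then (\b.7) else (\c.6))) (((\d.(\e.(\f.(((if ((\y.false) 6) then ((\z.(\u.(\v.z))) true) else (let w = 2 in (\p.(\q.false)))) (\r.((\s.false) true))) (\t.t))))) (((if ((\y.false) 6) then ((\z.(\u.(\v.z))) true) else (let w = 2 in (\p.(\q.false)))) (\r.((\s.false) true))) (\t.t))) (if (((if ((\y.false) 6) then ((\z.(\u.(\v.z))) true) else (let w = 2 in (\p.(\q.false)))) (\r.((\s.false) true))) (\t.t)) then (\g.9) else (\h.h)))) + (let m = (let n = (\k.5) in (let x1 = true in n)) in ((\y1.y1) (7 - 0))))
step 2: [let@0.0] (((if false then (\b.7) else (\c.6)) (((\d.(\e.(\f.(((if ((\y.false) 6) then ((\z.(\u.(\v.z))) true) else (let w = 2 in (\p.(\q.false)))) (\r.((\s.false) true))) (\t.t))))) (((if ((\y.false) 6) then ((\z.(\u.(\v.z))) true) else (let w = 2 in (\p.(\q.false)))) (\r.((\s.false) true))) (\t.t))) (if (((if ((\y.false) 6) then ((\z.(\u.(\v.z))) true) else (let w = 2 in (\p.(\q.false)))) (\r.((\s.false) true))) (\t.t)) then (\g.9) else (\h.h)))) + (let m = (let n = (\k.5) in (let x1 = true in n)) in ((\y1.y1) (7 - 0))))
step 3: [if@0.0] (((\c.6) (((\d.(\e.(\f.(((if ((\y.false) 6) then ((\z.(\u.(\v.z))) true) else (let w = 2 in (\p.(\q.false)))) (\r.((\s.false) true))) (\t.t))))) (((if ((\y.false) 6) then ((\z.(\u.(\v.z))) true) else (let w = 2 in (\p.(\q.false)))) (\r.((\s.false) true))) (\t.t))) (if (((if ((\y.false) 6) then ((\z.(\u.(\v.z))) true) else (let w = 2 in (\p.(\q.false)))) (\r.((\s.false) true))) (\t.t)) then (\g.9) else (\h.h)))) + (let m = (let n = (\k.5) in (let x1 = true in n)) in ((\y1.y1) (7 - 0))))
step 4: [beta@0] (6 + (let m = (let n = (\k.5) in (let x1 = true in n)) in ((\y1.y1) (7 - 0))))
step 5: [let@1] (6 + ((\y1.y1) (7 - 0)))
step 6: [beta@1] (6 + (7 - 0))
step 7: [delta@1] (6 + 7)
step 8: [delta@root] 13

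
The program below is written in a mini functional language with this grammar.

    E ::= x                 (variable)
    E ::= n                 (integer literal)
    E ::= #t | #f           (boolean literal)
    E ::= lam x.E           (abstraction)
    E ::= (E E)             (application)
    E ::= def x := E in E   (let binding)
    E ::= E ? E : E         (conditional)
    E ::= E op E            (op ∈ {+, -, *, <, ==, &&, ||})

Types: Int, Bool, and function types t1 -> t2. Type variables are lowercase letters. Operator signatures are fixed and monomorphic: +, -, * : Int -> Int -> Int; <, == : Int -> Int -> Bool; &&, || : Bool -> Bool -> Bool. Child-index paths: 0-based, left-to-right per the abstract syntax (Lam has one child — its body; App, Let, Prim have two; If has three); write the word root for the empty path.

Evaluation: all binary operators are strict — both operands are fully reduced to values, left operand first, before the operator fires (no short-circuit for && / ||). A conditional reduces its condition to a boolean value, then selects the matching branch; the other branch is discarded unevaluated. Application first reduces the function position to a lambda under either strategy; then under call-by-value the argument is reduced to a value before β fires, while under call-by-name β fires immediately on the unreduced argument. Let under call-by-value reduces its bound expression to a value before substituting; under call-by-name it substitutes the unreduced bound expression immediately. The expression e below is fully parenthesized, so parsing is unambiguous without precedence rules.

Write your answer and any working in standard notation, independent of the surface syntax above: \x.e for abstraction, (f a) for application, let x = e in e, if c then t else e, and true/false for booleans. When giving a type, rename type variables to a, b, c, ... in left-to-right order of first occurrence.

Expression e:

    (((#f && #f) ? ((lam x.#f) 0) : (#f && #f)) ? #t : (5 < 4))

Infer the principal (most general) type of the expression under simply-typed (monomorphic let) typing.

Working:
  unify Bool ~ Bool
  unify Bool ~ Bool
  unify Bool ~ Bool
\x._ : a -> Bool
  unify a -> Bool ~ Int -> b
  unify a ~ Int
  unify Bool ~ b
_ _ : Bool
  unify Bool ~ Bool
  unify Bool ~ Bool
  unify Bool ~ Bool
  unify Bool ~ Bool
  unify Int ~ Int
  unify Int ~ Int
  unify Bool ~ Bool

Answer: Bool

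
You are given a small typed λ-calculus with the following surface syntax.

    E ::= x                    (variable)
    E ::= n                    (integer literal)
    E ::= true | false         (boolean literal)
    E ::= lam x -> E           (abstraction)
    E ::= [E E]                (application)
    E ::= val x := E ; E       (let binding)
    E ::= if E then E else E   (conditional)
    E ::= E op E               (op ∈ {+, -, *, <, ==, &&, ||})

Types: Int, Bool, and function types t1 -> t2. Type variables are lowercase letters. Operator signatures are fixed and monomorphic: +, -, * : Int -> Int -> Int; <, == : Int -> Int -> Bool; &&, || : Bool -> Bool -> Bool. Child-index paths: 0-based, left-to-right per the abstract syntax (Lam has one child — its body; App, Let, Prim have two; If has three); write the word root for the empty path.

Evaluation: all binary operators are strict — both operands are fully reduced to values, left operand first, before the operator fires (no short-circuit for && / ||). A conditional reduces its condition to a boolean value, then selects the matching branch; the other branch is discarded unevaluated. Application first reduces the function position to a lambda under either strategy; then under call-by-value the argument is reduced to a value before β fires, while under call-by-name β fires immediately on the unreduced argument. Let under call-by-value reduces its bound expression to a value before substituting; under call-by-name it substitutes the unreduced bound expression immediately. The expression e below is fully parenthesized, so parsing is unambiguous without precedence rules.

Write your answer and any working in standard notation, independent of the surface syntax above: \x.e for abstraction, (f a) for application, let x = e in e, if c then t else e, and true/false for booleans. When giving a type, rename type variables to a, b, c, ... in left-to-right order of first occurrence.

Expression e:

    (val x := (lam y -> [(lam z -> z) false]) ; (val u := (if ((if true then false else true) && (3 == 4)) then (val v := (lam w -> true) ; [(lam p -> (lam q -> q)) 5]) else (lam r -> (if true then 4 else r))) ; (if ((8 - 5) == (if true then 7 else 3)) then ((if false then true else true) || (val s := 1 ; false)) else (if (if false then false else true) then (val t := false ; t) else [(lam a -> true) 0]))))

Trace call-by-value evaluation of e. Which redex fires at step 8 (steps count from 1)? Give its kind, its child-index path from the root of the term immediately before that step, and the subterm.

Derivation:
step 0: (let x = (\y.((\z.z) false)) in (let u = (if ((if true then false else true) && (3 == 4)) then (let v = (\w.true) in ((\p.(\q.q)) 5)) else (\r.(if true then 4 else r))) in (if ((8 - 5) == (if true then 7 else 3)) then ((if false then true else true) || (let s = 1 in false)) else (if (if false then false else true) then (let t = false in t) else ((\a.true) 0)))))
step 1: [let@root] (let u = (if ((if true then false else true) && (3 == 4)) then (let v = (\w.true) in ((\p.(\q.q)) 5)) else (\r.(if true then 4 else r))) in (if ((8 - 5) == (if true then 7 else 3)) then ((if false then true else true) || (let s = 1 in false)) else (if (if false then false else true) then (let t = false in t) else ((\a.true) 0))))
step 2: [if@0.0.0] (let u = (if (false && (3 == 4)) then (let v = (\w.true) in ((\p.(\q.q)) 5)) else (\r.(if true then 4 else r))) in (if ((8 - 5) == (if true then 7 else 3)) then ((if false then true else true) || (let s = 1 in false)) else (if (if false then false else true) then (let t = false in t) else ((\a.true) 0))))
step 3: [delta@0.0.1] (let u = (if (false && false) then (let v = (\w.true) in ((\p.(\q.q)) 5)) else (\r.(if true then 4 else r))) in (if ((8 - 5) == (if true then 7 else 3)) then ((if false then true else true) || (let s = 1 in false)) else (if (if false then false else true) then (let t = false in t) else ((\a.true) 0))))
step 4: [delta@0.0] (let u = (if false then (let v = (\w.true) in ((\p.(\q.q)) 5)) else (\r.(if true then 4 else r))) in (if ((8 - 5) == (if true then 7 else 3)) then ((if false then true else true) || (let s = 1 in false)) else (if (if false then false else true) then (let t = false in t) else ((\a.true) 0))))
step 5: [if@0] (let u = (\r.(if true then 4 else r)) in (if ((8 - 5) == (if true then 7 else 3)) then ((if false then true else true) || (let s = 1 in false)) else (if (if false then false else true) then (let t = false in t) else ((\a.true) 0))))
step 6: [let@root] (if ((8 - 5) == (if true then 7 else 3)) then ((if false then true else true) || (let s = 1 in false)) else (if (if false then false else true) then (let t = false in t) else ((\a.true) 0)))
step 7: [delta@0.0] (if (3 == (if true then 7 else 3)) then ((if false then true else true) || (let s = 1 in false)) else (if (if false then false else true) then (let t = false in t) else ((\a.true) 0)))
step 8: [if@0.1] (if (3 == 7) then ((if false then true else true) || (let s = 1 in false)) else (if (if false then false else true) then (let t = false in t) else ((\a.true) 0)))

Answer: if at 0.1 : (if true then 7 else 3)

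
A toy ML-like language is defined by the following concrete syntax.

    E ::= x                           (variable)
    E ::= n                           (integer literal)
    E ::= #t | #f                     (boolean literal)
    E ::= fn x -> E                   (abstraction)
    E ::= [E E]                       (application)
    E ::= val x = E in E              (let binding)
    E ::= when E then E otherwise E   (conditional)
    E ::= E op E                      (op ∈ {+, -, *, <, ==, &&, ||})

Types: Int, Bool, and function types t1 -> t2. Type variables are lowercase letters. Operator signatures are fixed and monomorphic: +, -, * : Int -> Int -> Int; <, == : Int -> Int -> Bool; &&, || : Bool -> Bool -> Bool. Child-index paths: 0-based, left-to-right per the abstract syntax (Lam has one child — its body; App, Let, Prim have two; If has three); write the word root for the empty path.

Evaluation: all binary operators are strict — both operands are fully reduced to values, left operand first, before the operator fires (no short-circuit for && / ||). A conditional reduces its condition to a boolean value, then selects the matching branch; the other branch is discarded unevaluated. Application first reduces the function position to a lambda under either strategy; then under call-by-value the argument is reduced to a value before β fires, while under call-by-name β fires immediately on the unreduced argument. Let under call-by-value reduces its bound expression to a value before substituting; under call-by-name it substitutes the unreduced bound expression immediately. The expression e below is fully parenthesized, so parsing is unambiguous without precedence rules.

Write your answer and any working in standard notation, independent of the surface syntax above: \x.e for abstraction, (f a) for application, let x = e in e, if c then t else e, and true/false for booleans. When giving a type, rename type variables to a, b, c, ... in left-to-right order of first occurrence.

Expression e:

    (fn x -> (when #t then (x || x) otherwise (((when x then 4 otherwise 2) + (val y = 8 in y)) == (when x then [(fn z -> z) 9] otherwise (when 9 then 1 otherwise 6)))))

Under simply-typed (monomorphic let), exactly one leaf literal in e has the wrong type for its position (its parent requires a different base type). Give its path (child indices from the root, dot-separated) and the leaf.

Answer: 0.2.1.2.0 : 9

Working:
  unify Bool ~ Bool
x : a
  unify a ~ Bool
x : Bool
  unify Bool ~ Bool
x : Bool
  unify Bool ~ Bool
  unify Int ~ Int
  unify Int ~ Int
let y : Int
y : Int
  unify Int ~ Int
  unify Int ~ Int
x : Bool
  unify Bool ~ Bool
z : b
\z._ : b -> b
  unify b -> b ~ Int -> c
  unify b ~ Int
  unify Int ~ c
_ _ : Int
  unify Int ~ Bool
  FAIL: mismatch Int ~ Bool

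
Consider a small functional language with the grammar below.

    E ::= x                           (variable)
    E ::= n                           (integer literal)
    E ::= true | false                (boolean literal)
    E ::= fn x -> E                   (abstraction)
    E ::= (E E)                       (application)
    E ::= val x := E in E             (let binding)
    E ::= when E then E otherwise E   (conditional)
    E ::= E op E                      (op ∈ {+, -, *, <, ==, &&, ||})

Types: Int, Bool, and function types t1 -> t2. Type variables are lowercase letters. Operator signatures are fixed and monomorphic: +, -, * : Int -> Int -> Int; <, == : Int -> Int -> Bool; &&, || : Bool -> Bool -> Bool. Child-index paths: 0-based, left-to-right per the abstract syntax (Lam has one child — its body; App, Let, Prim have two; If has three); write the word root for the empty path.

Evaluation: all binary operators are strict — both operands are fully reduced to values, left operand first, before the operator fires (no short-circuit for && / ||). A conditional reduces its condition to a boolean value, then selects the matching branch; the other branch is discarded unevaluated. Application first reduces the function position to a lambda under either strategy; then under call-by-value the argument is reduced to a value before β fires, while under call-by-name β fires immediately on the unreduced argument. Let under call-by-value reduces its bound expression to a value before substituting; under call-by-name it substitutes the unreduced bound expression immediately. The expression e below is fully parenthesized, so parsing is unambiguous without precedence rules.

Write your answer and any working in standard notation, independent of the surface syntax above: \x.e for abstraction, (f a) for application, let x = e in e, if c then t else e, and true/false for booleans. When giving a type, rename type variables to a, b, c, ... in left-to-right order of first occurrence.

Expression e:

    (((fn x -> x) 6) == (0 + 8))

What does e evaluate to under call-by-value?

Answer: false

Working:
step 0: (((\x.x) 6) == (0 + 8))
step 1: [beta@0] (6 == (0 + 8))
step 2: [delta@1] (6 == 8)
step 3: [delta@root] false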